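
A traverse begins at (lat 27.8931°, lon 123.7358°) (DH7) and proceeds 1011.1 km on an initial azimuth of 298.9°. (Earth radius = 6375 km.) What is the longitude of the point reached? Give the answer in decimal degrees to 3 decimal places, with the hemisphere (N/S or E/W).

114.356°E

δ = d/R = 1011.1/6375 = 0.158604 rad
φ₂ = arcsin(sin φ₁ cos δ + cos φ₁ sin δ cos θ)
   = arcsin(0.46782·0.98745 + 0.88382·0.15794·0.48328) = 31.96582°
λ₂ = λ₁ + atan2(sin θ sin δ cos φ₁, cos δ − sin φ₁ sin φ₂) = 114.35560°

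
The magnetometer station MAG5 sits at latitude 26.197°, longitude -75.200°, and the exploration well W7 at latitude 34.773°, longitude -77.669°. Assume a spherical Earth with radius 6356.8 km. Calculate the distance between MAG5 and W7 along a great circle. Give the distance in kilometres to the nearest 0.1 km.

Δφ = 8.5760°,  Δλ = -2.4690°
a = sin²(Δφ/2) + cos φ₁ cos φ₂ sin²(Δλ/2) = 0.005933
c = 2·arcsin(√a) = 0.154200 rad = 8.8350°
d = R·c = 6356.8 × 0.154200 = 980.2 km

980.2 km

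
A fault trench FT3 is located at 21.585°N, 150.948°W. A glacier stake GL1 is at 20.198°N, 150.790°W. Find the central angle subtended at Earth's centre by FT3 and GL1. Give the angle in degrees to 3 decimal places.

Δφ = -1.3870°,  Δλ = 0.1580°
a = sin²(Δφ/2) + cos φ₁ cos φ₂ sin²(Δλ/2) = 0.000148
c = 2·arcsin(√a) = 0.024344 rad = 1.3948°

1.395°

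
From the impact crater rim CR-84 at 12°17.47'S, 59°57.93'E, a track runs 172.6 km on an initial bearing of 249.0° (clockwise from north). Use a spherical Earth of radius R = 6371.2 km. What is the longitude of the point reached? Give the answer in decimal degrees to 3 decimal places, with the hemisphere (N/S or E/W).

58.479°E

CR-84: φ = -12.29117°, λ = +59.96550°
δ = d/R = 172.6/6371.2 = 0.027091 rad
φ₂ = arcsin(sin φ₁ cos δ + cos φ₁ sin δ cos θ)
   = arcsin(-0.21288·0.99963 + 0.97708·0.02709·-0.35837) = -12.84336°
λ₂ = λ₁ + atan2(sin θ sin δ cos φ₁, cos δ − sin φ₁ sin φ₂) = 58.47925°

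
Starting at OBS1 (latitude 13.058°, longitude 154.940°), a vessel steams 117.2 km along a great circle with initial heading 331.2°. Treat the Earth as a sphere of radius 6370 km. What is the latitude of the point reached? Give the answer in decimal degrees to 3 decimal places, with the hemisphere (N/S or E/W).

13.981°N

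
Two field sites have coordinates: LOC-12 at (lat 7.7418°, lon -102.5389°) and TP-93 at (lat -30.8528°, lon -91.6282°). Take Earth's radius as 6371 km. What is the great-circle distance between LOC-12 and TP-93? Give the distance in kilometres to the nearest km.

4446 km

Δφ = -38.5946°,  Δλ = 10.9107°
a = sin²(Δφ/2) + cos φ₁ cos φ₂ sin²(Δλ/2) = 0.116899
c = 2·arcsin(√a) = 0.697886 rad = 39.9859°
d = R·c = 6371 × 0.697886 = 4446.2 km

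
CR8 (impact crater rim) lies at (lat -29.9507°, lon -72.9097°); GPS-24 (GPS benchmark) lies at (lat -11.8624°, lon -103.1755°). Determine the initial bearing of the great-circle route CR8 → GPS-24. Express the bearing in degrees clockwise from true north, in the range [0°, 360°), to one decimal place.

Δλ = -30.2658°
y = sin Δλ · cos φ₂ = -0.493249
x = cos φ₁ sin φ₂ − sin φ₁ cos φ₂ cos Δλ = 0.243885
θ = atan2(y, x) = -63.6900° → 296.3100° (mod 360°)

296.3°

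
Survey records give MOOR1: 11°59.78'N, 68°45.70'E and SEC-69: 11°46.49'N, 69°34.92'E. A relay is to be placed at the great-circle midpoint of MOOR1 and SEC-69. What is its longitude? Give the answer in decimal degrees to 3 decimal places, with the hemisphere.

69.172°E

MOOR1: φ = +11.99633°, λ = +68.76167°
SEC-69: φ = +11.77483°, λ = +69.58200°
Bx = cos φ₂ cos Δλ = 0.978857,  By = cos φ₂ sin Δλ = 0.014016
φₘ = atan2(sin φ₁ + sin φ₂, √((cos φ₁ + Bx)² + By²)) = 11.88588°
λₘ = λ₁ + atan2(By, cos φ₁ + Bx) = 69.17200°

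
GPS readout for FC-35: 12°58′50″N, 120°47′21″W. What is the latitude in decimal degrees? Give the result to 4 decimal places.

12.9806°N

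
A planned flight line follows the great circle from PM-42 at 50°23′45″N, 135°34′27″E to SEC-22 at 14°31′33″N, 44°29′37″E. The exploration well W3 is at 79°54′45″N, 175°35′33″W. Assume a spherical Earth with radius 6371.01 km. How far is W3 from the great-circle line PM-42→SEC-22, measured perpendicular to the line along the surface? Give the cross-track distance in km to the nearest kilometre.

PM-42: φ = +50.39583°, λ = +135.57417°
SEC-22: φ = +14.52583°, λ = +44.49361°
W3: φ = +79.91250°, λ = -175.59250°
δ₁₃ = central angle PM-42→W3 = 0.587996 rad  (haversine)
θ₁₃ = bearing PM-42→W3 = 13.751°,  θ₁₂ = bearing PM-42→SEC-22 = 280.189°
dₓₜ = R·arcsin(sin δ₁₃ · sin(θ₁₃ − θ₁₂)) = 6371.01·arcsin(0.55469·sin(-266.438°)) = 3737.924 km
|dₓₜ| = 3737.924 km

3738 km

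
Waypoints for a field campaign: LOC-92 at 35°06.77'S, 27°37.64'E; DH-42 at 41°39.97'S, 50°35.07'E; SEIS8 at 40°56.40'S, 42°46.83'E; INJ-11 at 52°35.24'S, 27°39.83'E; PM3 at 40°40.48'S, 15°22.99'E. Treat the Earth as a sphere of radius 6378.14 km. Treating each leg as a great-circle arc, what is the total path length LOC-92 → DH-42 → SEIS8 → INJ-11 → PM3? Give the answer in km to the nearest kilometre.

6129 km

LOC-92: φ = -35.11283°, λ = +27.62733°
DH-42: φ = -41.66617°, λ = +50.58450°
SEIS8: φ = -40.94000°, λ = +42.78050°
INJ-11: φ = -52.58733°, λ = +27.66383°
PM3: φ = -40.67467°, λ = +15.38317°
LOC-92→DH-42: c = 0.333000 rad, d = 2123.92 km
DH-42→SEIS8: c = 0.103067 rad, d = 657.38 km
SEIS8→INJ-11: c = 0.270909 rad, d = 1727.90 km
INJ-11→PM3: c = 0.253982 rad, d = 1619.93 km
Total = 2123.92 + 657.38 + 1727.90 + 1619.93 = 6129.13 km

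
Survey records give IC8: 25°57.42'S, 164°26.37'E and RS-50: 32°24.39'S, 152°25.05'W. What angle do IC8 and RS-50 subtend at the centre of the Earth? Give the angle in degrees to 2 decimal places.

37.96°

IC8: φ = -25.95700°, λ = +164.43950°
RS-50: φ = -32.40650°, λ = -152.41750°
Δφ = -6.4495°,  Δλ = 43.1430°
a = sin²(Δφ/2) + cos φ₁ cos φ₂ sin²(Δλ/2) = 0.105776
c = 2·arcsin(√a) = 0.662514 rad = 37.9593°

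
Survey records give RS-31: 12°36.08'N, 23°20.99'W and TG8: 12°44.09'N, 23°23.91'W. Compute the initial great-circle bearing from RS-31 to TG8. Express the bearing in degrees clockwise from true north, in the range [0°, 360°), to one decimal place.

RS-31: φ = +12.60133°, λ = -23.34983°
TG8: φ = +12.73483°, λ = -23.39850°
Δλ = -0.0487°
y = sin Δλ · cos φ₂ = -0.000828
x = cos φ₁ sin φ₂ − sin φ₁ cos φ₂ cos Δλ = 0.002330
θ = atan2(y, x) = -19.5736° → 340.4264° (mod 360°)

340.4°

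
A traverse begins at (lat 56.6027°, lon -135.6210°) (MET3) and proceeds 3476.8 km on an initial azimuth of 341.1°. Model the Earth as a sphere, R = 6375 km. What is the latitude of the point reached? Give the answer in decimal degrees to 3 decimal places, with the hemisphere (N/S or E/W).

79.705°N

δ = d/R = 3476.8/6375 = 0.545380 rad
φ₂ = arcsin(sin φ₁ cos δ + cos φ₁ sin δ cos θ)
   = arcsin(0.83487·0.85493 + 0.55044·0.51874·0.94609) = 79.70538°
λ₂ = λ₁ + atan2(sin θ sin δ cos φ₁, cos δ − sin φ₁ sin φ₂) = 154.28722°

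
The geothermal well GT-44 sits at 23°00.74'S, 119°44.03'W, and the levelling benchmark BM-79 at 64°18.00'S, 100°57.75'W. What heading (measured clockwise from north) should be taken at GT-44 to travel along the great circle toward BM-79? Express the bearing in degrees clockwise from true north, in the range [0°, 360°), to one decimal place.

GT-44: φ = -23.01233°, λ = -119.73383°
BM-79: φ = -64.30000°, λ = -100.96250°
Δλ = 18.7713°
y = sin Δλ · cos φ₂ = 0.139548
x = cos φ₁ sin φ₂ − sin φ₁ cos φ₂ cos Δλ = -0.668857
θ = atan2(y, x) = 168.2151° → 168.2151° (mod 360°)

168.2°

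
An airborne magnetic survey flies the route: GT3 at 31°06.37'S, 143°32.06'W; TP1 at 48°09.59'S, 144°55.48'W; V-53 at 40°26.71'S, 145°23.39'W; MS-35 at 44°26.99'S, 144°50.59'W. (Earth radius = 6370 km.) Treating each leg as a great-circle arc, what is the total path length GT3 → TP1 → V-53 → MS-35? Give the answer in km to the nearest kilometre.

GT3: φ = -31.10617°, λ = -143.53433°
TP1: φ = -48.15983°, λ = -144.92467°
V-53: φ = -40.44517°, λ = -145.38983°
MS-35: φ = -44.44983°, λ = -144.84317°
GT3→TP1: c = 0.298215 rad, d = 1899.63 km
TP1→V-53: c = 0.134771 rad, d = 858.49 km
V-53→MS-35: c = 0.070248 rad, d = 447.48 km
Total = 1899.63 + 858.49 + 447.48 = 3205.60 km

3206 km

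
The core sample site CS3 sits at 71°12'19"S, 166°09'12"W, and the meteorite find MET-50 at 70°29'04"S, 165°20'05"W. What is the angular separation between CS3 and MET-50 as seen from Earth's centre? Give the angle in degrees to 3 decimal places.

CS3: φ = -71.20528°, λ = -166.15333°
MET-50: φ = -70.48444°, λ = -165.33472°
Δφ = 0.7208°,  Δλ = 0.8186°
a = sin²(Δφ/2) + cos φ₁ cos φ₂ sin²(Δλ/2) = 0.000045
c = 2·arcsin(√a) = 0.013426 rad = 0.7692°

0.769°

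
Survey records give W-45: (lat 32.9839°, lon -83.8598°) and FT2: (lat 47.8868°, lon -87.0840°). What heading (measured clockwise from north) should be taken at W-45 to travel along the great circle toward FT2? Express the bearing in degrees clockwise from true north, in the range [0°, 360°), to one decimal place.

351.7°

Δλ = -3.2242°
y = sin Δλ · cos φ₂ = -0.037717
x = cos φ₁ sin φ₂ − sin φ₁ cos φ₂ cos Δλ = 0.257760
θ = atan2(y, x) = -8.3247° → 351.6753° (mod 360°)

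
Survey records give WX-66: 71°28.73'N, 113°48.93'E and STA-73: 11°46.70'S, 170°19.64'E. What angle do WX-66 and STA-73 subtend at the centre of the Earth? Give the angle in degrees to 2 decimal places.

91.26°

WX-66: φ = +71.47883°, λ = +113.81550°
STA-73: φ = -11.77833°, λ = +170.32733°
Δφ = -83.2572°,  Δλ = 56.5118°
a = sin²(Δφ/2) + cos φ₁ cos φ₂ sin²(Δλ/2) = 0.510987
c = 2·arcsin(√a) = 1.592771 rad = 91.2591°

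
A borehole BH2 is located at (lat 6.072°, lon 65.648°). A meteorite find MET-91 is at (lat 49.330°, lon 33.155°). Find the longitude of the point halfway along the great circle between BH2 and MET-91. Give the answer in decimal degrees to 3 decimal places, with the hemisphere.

52.873°E

Bx = cos φ₂ cos Δλ = 0.549682,  By = cos φ₂ sin Δλ = -0.350092
φₘ = atan2(sin φ₁ + sin φ₂, √((cos φ₁ + Bx)² + By²)) = 28.62874°
λₘ = λ₁ + atan2(By, cos φ₁ + Bx) = 52.87315°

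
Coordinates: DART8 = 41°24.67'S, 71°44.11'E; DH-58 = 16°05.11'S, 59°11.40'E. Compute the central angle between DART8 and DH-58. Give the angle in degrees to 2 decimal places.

27.54°

DART8: φ = -41.41117°, λ = +71.73517°
DH-58: φ = -16.08517°, λ = +59.19000°
Δφ = 25.3260°,  Δλ = -12.5452°
a = sin²(Δφ/2) + cos φ₁ cos φ₂ sin²(Δλ/2) = 0.056658
c = 2·arcsin(√a) = 0.480673 rad = 27.5406°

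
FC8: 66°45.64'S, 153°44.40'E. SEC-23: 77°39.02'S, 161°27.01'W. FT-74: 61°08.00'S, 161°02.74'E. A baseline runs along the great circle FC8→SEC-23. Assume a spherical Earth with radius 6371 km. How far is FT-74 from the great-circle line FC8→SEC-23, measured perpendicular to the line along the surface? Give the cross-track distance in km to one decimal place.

FC8: φ = -66.76067°, λ = +153.74000°
SEC-23: φ = -77.65033°, λ = -161.45017°
FT-74: φ = -61.13333°, λ = +161.04567°
δ₁₃ = central angle FC8→FT-74 = 0.112893 rad  (haversine)
θ₁₃ = bearing FC8→FT-74 = 33.021°,  θ₁₂ = bearing FC8→SEC-23 = 148.505°
dₓₜ = R·arcsin(sin δ₁₃ · sin(θ₁₃ − θ₁₂)) = 6371·arcsin(0.11265·sin(-115.484°)) = -649.010 km
|dₓₜ| = 649.010 km

649.0 km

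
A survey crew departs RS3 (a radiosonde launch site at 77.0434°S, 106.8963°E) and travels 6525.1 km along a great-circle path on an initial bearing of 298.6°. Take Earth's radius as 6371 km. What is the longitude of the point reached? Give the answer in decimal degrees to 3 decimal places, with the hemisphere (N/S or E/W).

δ = d/R = 6525.1/6371 = 1.024188 rad
φ₂ = arcsin(sin φ₁ cos δ + cos φ₁ sin δ cos θ)
   = arcsin(-0.97454·0.51979 + 0.22421·0.85429·0.47869) = -24.51106°
λ₂ = λ₁ + atan2(sin θ sin δ cos φ₁, cos δ − sin φ₁ sin φ₂) = 51.37438°

51.374°E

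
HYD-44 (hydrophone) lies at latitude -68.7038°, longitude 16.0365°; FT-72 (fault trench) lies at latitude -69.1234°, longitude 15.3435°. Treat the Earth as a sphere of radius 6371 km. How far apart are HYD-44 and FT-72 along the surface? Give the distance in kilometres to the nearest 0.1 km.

54.3 km

Δφ = -0.4196°,  Δλ = -0.6930°
a = sin²(Δφ/2) + cos φ₁ cos φ₂ sin²(Δλ/2) = 0.000018
c = 2·arcsin(√a) = 0.008519 rad = 0.4881°
d = R·c = 6371 × 0.008519 = 54.3 km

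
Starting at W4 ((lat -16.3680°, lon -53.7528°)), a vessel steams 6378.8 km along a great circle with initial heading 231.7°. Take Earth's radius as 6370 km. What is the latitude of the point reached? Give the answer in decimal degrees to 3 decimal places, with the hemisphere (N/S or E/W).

40.750°S

δ = d/R = 6378.8/6370 = 1.001381 rad
φ₂ = arcsin(sin φ₁ cos δ + cos φ₁ sin δ cos θ)
   = arcsin(-0.28181·0.53914 + 0.95947·0.84222·-0.61978) = -40.75042°
λ₂ = λ₁ + atan2(sin θ sin δ cos φ₁, cos δ − sin φ₁ sin φ₂) = -114.50023°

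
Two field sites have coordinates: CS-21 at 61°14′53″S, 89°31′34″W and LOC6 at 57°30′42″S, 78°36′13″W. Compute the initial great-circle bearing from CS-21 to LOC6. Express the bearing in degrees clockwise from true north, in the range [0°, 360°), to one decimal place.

60.9°

CS-21: φ = -61.24806°, λ = -89.52611°
LOC6: φ = -57.51167°, λ = -78.60361°
Δλ = 10.9225°
y = sin Δλ · cos φ₂ = 0.101776
x = cos φ₁ sin φ₂ − sin φ₁ cos φ₂ cos Δλ = 0.056635
θ = atan2(y, x) = 60.9052° → 60.9052° (mod 360°)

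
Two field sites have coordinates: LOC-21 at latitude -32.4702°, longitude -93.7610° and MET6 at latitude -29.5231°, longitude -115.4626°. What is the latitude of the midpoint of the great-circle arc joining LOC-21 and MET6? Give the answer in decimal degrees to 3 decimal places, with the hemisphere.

31.455°S

Bx = cos φ₂ cos Δλ = 0.808482,  By = cos φ₂ sin Δλ = -0.321760
φₘ = atan2(sin φ₁ + sin φ₂, √((cos φ₁ + Bx)² + By²)) = -31.45477°
λₘ = λ₁ + atan2(By, cos φ₁ + Bx) = -104.78153°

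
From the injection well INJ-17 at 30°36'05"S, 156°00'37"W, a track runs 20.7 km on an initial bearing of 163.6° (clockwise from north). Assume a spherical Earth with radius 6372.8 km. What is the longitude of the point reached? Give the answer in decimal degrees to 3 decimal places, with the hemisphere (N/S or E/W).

155.949°W

INJ-17: φ = -30.60139°, λ = -156.01028°
δ = d/R = 20.7/6372.8 = 0.003248 rad
φ₂ = arcsin(sin φ₁ cos δ + cos φ₁ sin δ cos θ)
   = arcsin(-0.50906·0.99999 + 0.86073·0.00325·-0.95931) = -30.77991°
λ₂ = λ₁ + atan2(sin θ sin δ cos φ₁, cos δ − sin φ₁ sin φ₂) = -155.94912°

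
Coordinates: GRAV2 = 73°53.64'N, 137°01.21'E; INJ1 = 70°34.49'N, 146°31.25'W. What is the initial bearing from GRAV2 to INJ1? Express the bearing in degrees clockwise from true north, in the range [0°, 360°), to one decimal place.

60.0°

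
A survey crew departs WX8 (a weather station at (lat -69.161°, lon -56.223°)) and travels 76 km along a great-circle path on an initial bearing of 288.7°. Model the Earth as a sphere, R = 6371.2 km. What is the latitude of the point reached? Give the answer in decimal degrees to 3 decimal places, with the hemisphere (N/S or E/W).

68.932°S

δ = d/R = 76/6371.2 = 0.011929 rad
φ₂ = arcsin(sin φ₁ cos δ + cos φ₁ sin δ cos θ)
   = arcsin(-0.93458·0.99993 + 0.35574·0.01193·0.32061) = -68.93237°
λ₂ = λ₁ + atan2(sin θ sin δ cos φ₁, cos δ − sin φ₁ sin φ₂) = -58.02419°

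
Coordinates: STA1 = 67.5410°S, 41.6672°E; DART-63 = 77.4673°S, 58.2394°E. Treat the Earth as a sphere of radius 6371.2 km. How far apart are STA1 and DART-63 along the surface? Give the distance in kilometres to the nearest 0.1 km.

1224.5 km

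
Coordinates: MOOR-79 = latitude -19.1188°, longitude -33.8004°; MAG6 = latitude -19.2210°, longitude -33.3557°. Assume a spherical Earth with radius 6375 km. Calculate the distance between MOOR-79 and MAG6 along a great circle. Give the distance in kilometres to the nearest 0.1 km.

48.1 km

Δφ = -0.1022°,  Δλ = 0.4447°
a = sin²(Δφ/2) + cos φ₁ cos φ₂ sin²(Δλ/2) = 0.000014
c = 2·arcsin(√a) = 0.007545 rad = 0.4323°
d = R·c = 6375 × 0.007545 = 48.1 km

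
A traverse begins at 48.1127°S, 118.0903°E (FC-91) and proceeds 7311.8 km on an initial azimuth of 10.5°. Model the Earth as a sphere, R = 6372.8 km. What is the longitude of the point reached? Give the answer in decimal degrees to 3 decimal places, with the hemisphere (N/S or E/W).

128.096°E

δ = d/R = 7311.8/6372.8 = 1.147345 rad
φ₂ = arcsin(sin φ₁ cos δ + cos φ₁ sin δ cos θ)
   = arcsin(-0.74446·0.41091 + 0.66767·0.91168·0.98325) = 17.01359°
λ₂ = λ₁ + atan2(sin θ sin δ cos φ₁, cos δ − sin φ₁ sin φ₂) = 128.09585°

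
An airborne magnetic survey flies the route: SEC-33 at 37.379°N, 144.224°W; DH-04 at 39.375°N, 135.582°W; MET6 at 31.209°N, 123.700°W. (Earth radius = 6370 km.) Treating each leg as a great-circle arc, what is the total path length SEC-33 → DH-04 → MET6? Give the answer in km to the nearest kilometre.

2192 km

SEC-33→DH-04: c = 0.123210 rad, d = 784.85 km
DH-04→MET6: c = 0.220926 rad, d = 1407.30 km
Total = 784.85 + 1407.30 = 2192.15 km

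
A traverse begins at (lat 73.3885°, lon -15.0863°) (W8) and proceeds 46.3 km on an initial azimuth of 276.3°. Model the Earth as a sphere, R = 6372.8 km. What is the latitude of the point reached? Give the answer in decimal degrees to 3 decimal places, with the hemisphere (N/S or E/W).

73.429°N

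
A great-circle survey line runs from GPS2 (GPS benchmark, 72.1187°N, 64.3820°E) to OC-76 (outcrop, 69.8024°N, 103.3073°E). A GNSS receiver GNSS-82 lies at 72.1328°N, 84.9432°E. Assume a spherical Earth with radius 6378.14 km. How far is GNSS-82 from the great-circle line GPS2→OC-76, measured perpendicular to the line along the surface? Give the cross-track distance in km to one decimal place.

16.9 km

δ₁₃ = central angle GPS2→GNSS-82 = 0.109610 rad  (haversine)
θ₁₃ = bearing GPS2→GNSS-82 = 80.079°,  θ₁₂ = bearing GPS2→OC-76 = 81.469°
dₓₜ = R·arcsin(sin δ₁₃ · sin(θ₁₃ − θ₁₂)) = 6378.14·arcsin(0.10939·sin(-1.390°)) = -16.923 km
|dₓₜ| = 16.923 km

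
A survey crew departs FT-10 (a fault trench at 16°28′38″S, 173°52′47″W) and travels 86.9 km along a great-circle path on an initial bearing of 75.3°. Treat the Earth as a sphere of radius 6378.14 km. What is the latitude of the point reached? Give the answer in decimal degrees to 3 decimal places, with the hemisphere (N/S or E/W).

FT-10: φ = -16.47722°, λ = -173.87972°
δ = d/R = 86.9/6378.14 = 0.013625 rad
φ₂ = arcsin(sin φ₁ cos δ + cos φ₁ sin δ cos θ)
   = arcsin(-0.28363·0.99991 + 0.95893·0.01362·0.25376) = -16.27767°
λ₂ = λ₁ + atan2(sin θ sin δ cos φ₁, cos δ − sin φ₁ sin φ₂) = -173.09311°

16.278°S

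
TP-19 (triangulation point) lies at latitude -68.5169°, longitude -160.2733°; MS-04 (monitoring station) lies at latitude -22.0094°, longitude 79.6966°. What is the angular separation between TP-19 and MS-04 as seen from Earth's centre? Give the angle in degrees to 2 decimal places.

79.70°

Δφ = 46.5075°,  Δλ = -120.0301°
a = sin²(Δφ/2) + cos φ₁ cos φ₂ sin²(Δλ/2) = 0.410600
c = 2·arcsin(√a) = 1.391030 rad = 79.7002°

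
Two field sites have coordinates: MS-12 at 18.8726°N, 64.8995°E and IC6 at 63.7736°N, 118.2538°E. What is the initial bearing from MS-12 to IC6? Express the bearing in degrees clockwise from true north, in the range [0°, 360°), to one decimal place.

Δλ = 53.3543°
y = sin Δλ · cos φ₂ = 0.354570
x = cos φ₁ sin φ₂ − sin φ₁ cos φ₂ cos Δλ = 0.763510
θ = atan2(y, x) = 24.9099° → 24.9099° (mod 360°)

24.9°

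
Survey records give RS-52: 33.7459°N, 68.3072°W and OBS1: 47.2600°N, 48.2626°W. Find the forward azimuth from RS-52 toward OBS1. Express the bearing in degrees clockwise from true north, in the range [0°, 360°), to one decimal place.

42.2°

Δλ = 20.0446°
y = sin Δλ · cos φ₂ = 0.232616
x = cos φ₁ sin φ₂ − sin φ₁ cos φ₂ cos Δλ = 0.256522
θ = atan2(y, x) = 42.2020° → 42.2020° (mod 360°)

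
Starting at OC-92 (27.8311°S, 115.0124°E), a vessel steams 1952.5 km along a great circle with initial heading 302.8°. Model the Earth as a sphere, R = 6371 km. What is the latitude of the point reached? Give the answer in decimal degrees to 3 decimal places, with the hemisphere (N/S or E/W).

δ = d/R = 1952.5/6371 = 0.306467 rad
φ₂ = arcsin(sin φ₁ cos δ + cos φ₁ sin δ cos θ)
   = arcsin(-0.46687·0.95341 + 0.88433·0.30169·0.54171) = -17.49295°
λ₂ = λ₁ + atan2(sin θ sin δ cos φ₁, cos δ − sin φ₁ sin φ₂) = 99.59265°

17.493°S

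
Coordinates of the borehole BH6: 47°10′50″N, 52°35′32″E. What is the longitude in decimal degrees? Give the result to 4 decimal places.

52.5922°E

52° + 35′/60 + 32″/3600 = 52 + 0.58333 + 0.00889 = 52.5922°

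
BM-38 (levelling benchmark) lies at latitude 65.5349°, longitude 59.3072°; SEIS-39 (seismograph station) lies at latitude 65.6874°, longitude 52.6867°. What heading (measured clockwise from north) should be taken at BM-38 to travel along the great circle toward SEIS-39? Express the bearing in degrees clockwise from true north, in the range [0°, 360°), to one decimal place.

276.2°

Δλ = -6.6205°
y = sin Δλ · cos φ₂ = -0.047468
x = cos φ₁ sin φ₂ − sin φ₁ cos φ₂ cos Δλ = 0.005161
θ = atan2(y, x) = -83.7953° → 276.2047° (mod 360°)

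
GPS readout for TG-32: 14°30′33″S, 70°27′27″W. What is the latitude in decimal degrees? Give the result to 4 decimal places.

14.5092°S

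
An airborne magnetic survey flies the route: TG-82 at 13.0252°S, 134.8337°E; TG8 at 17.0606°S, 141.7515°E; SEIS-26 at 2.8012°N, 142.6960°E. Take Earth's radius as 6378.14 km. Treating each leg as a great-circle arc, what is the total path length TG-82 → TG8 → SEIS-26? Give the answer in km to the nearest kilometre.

3082 km

TG-82→TG8: c = 0.136192 rad, d = 868.65 km
TG8→SEIS-26: c = 0.347035 rad, d = 2213.44 km
Total = 868.65 + 2213.44 = 3082.09 km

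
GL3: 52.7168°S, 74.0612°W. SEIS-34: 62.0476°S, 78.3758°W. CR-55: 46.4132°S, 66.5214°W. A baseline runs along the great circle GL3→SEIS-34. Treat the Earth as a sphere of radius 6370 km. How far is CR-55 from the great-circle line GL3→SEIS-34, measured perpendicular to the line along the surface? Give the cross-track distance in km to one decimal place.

δ₁₃ = central angle GL3→CR-55 = 0.139086 rad  (haversine)
θ₁₃ = bearing GL3→CR-55 = 40.733°,  θ₁₂ = bearing GL3→SEIS-34 = 192.194°
dₓₜ = R·arcsin(sin δ₁₃ · sin(θ₁₃ − θ₁₂)) = 6370·arcsin(0.13864·sin(-151.461°)) = -422.234 km
|dₓₜ| = 422.234 km

422.2 km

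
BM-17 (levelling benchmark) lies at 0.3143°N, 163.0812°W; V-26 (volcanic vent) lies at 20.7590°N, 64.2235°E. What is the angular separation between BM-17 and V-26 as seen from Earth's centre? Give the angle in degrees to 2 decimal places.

129.21°

Δφ = 20.4447°,  Δλ = -132.6953°
a = sin²(Δφ/2) + cos φ₁ cos φ₂ sin²(Δλ/2) = 0.816062
c = 2·arcsin(√a) = 2.255086 rad = 129.2069°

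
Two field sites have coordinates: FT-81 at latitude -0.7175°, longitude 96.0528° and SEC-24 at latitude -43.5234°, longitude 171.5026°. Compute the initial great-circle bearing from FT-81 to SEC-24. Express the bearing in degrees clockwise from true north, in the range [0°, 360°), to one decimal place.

134.4°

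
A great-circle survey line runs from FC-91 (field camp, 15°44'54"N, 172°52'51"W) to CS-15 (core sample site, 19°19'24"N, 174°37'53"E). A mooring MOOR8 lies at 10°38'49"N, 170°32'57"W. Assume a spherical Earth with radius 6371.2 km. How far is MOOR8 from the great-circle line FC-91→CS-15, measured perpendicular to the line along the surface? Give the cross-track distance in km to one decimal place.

FC-91: φ = +15.74833°, λ = -172.88083°
CS-15: φ = +19.32333°, λ = +174.63139°
MOOR8: φ = +10.64694°, λ = -170.54917°
δ₁₃ = central angle FC-91→MOOR8 = 0.097447 rad  (haversine)
θ₁₃ = bearing FC-91→MOOR8 = 155.735°,  θ₁₂ = bearing FC-91→CS-15 = 288.535°
dₓₜ = R·arcsin(sin δ₁₃ · sin(θ₁₃ − θ₁₂)) = 6371.2·arcsin(0.09729·sin(-132.801°)) = -455.203 km
|dₓₜ| = 455.203 km

455.2 km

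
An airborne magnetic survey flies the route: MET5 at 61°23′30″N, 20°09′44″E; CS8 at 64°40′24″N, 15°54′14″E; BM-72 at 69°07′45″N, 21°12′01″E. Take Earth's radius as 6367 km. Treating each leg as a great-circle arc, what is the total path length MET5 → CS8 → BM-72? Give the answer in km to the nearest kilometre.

MET5: φ = +61.39167°, λ = +20.16222°
CS8: φ = +64.67333°, λ = +15.90389°
BM-72: φ = +69.12917°, λ = +21.20028°
MET5→CS8: c = 0.066424 rad, d = 422.92 km
CS8→BM-72: c = 0.085737 rad, d = 545.89 km
Total = 422.92 + 545.89 = 968.81 km

969 km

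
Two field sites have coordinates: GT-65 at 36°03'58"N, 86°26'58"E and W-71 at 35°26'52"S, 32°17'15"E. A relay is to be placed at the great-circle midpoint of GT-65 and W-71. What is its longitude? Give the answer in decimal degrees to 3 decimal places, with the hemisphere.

GT-65: φ = +36.06611°, λ = +86.44944°
W-71: φ = -35.44778°, λ = +32.28750°
Bx = cos φ₂ cos Δλ = 0.476971,  By = cos φ₂ sin Δλ = -0.660412
φₘ = atan2(sin φ₁ + sin φ₂, √((cos φ₁ + Bx)² + By²)) = 0.34723°
λₘ = λ₁ + atan2(By, cos φ₁ + Bx) = 59.25464°

59.255°E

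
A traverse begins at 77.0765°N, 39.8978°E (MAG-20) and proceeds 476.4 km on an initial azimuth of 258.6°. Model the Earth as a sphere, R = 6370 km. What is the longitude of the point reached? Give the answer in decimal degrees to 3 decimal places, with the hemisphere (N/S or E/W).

δ = d/R = 476.4/6370 = 0.074788 rad
φ₂ = arcsin(sin φ₁ cos δ + cos φ₁ sin δ cos θ)
   = arcsin(0.97467·0.99720 + 0.22365·0.07472·-0.19766) = 75.61357°
λ₂ = λ₁ + atan2(sin θ sin δ cos φ₁, cos δ − sin φ₁ sin φ₂) = 22.75271°

22.753°E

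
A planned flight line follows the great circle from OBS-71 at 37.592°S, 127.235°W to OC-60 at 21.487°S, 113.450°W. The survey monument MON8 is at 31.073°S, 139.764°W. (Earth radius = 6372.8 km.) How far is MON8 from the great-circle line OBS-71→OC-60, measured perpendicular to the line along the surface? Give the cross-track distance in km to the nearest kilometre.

δ₁₃ = central angle OBS-71→MON8 = 0.213136 rad  (haversine)
θ₁₃ = bearing OBS-71→MON8 = 298.549°,  θ₁₂ = bearing OBS-71→OC-60 = 40.343°
dₓₜ = R·arcsin(sin δ₁₃ · sin(θ₁₃ − θ₁₂)) = 6372.8·arcsin(0.21153·sin(258.206°)) = -1329.170 km
|dₓₜ| = 1329.170 km

1329 km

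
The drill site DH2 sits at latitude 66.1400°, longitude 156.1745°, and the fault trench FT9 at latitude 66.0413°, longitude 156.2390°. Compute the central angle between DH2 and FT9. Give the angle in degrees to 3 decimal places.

0.102°

Δφ = -0.0987°,  Δλ = 0.0645°
a = sin²(Δφ/2) + cos φ₁ cos φ₂ sin²(Δλ/2) = 0.000001
c = 2·arcsin(√a) = 0.001782 rad = 0.1021°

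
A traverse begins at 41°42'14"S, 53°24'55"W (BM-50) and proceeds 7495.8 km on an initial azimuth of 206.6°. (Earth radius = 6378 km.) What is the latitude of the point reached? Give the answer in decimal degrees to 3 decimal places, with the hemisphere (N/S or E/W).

BM-50: φ = -41.70389°, λ = -53.41528°
δ = d/R = 7495.8/6378 = 1.175259 rad
φ₂ = arcsin(sin φ₁ cos δ + cos φ₁ sin δ cos θ)
   = arcsin(-0.66528·0.38530 + 0.74659·0.92279·-0.89415) = -60.73425°
λ₂ = λ₁ + atan2(sin θ sin δ cos φ₁, cos δ − sin φ₁ sin φ₂) = -175.72146°

60.734°S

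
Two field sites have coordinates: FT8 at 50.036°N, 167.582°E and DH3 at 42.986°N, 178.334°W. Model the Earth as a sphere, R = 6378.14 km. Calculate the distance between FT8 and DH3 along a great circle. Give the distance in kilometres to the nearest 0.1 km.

1330.7 km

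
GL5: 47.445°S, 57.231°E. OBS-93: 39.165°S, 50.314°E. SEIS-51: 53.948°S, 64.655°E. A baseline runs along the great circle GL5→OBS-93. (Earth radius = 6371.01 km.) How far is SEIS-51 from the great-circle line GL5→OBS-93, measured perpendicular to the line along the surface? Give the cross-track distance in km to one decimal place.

10.6 km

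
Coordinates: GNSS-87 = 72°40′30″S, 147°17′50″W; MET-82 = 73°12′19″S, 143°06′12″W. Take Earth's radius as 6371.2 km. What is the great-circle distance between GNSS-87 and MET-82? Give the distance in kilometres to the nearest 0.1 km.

GNSS-87: φ = -72.67500°, λ = -147.29722°
MET-82: φ = -73.20528°, λ = -143.10333°
Δφ = -0.5303°,  Δλ = 4.1939°
a = sin²(Δφ/2) + cos φ₁ cos φ₂ sin²(Δλ/2) = 0.000137
c = 2·arcsin(√a) = 0.023377 rad = 1.3394°
d = R·c = 6371.2 × 0.023377 = 148.9 km

148.9 km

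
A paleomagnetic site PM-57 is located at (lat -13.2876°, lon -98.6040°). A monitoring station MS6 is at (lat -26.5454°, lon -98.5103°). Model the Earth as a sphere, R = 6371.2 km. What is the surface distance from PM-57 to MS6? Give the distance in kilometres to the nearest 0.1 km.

1474.3 km

Δφ = -13.2578°,  Δλ = 0.0937°
a = sin²(Δφ/2) + cos φ₁ cos φ₂ sin²(Δλ/2) = 0.013327
c = 2·arcsin(√a) = 0.231397 rad = 13.2581°
d = R·c = 6371.2 × 0.231397 = 1474.3 km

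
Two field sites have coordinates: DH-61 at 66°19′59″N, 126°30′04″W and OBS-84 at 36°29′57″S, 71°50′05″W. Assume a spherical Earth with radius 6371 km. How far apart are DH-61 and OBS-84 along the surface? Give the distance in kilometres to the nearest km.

12341 km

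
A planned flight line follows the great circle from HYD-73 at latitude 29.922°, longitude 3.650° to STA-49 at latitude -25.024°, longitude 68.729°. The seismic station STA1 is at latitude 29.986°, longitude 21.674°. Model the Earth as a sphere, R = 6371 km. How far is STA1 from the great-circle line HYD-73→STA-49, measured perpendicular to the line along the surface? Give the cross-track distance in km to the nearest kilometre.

1081 km

δ₁₃ = central angle HYD-73→STA1 = 0.272279 rad  (haversine)
θ₁₃ = bearing HYD-73→STA1 = 85.239°,  θ₁₂ = bearing HYD-73→STA-49 = 124.133°
dₓₜ = R·arcsin(sin δ₁₃ · sin(θ₁₃ − θ₁₂)) = 6371·arcsin(0.26893·sin(-38.894°)) = -1080.950 km
|dₓₜ| = 1080.950 km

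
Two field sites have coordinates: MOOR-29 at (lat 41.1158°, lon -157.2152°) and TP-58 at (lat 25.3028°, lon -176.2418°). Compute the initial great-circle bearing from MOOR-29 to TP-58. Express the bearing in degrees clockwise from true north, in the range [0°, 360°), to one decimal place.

230.8°

Δλ = -19.0266°
y = sin Δλ · cos φ₂ = -0.294731
x = cos φ₁ sin φ₂ − sin φ₁ cos φ₂ cos Δλ = -0.240020
θ = atan2(y, x) = -129.1583° → 230.8417° (mod 360°)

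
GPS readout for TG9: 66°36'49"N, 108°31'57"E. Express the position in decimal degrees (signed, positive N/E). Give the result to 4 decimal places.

+66.6136°, +108.5325°

lat: 66.6136° N → +66.6136°
lon: 108.5325° E → +108.5325°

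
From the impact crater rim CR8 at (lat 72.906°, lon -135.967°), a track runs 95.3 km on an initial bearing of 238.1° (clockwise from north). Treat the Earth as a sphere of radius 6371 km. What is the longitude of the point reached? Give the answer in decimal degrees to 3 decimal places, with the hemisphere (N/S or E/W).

δ = d/R = 95.3/6371 = 0.014958 rad
φ₂ = arcsin(sin φ₁ cos δ + cos φ₁ sin δ cos θ)
   = arcsin(0.95582·0.99989 + 0.29394·0.01496·-0.52844) = 72.43847°
λ₂ = λ₁ + atan2(sin θ sin δ cos φ₁, cos δ − sin φ₁ sin φ₂) = -138.37910°

138.379°W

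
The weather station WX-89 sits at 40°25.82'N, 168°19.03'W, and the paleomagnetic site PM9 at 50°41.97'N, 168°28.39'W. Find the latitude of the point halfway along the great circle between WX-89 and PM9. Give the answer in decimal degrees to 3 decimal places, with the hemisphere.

45.565°N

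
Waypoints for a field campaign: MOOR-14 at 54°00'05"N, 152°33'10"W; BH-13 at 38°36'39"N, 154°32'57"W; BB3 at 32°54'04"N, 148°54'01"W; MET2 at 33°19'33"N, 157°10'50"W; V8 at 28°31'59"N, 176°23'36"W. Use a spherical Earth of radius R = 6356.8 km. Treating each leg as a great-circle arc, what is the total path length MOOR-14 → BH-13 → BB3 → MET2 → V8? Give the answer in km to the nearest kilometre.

5198 km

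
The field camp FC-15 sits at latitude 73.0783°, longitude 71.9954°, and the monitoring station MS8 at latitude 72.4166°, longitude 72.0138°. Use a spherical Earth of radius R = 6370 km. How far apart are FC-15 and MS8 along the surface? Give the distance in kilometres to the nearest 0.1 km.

Δφ = -0.6617°,  Δλ = 0.0184°
a = sin²(Δφ/2) + cos φ₁ cos φ₂ sin²(Δλ/2) = 0.000033
c = 2·arcsin(√a) = 0.011549 rad = 0.6617°
d = R·c = 6370 × 0.011549 = 73.6 km

73.6 km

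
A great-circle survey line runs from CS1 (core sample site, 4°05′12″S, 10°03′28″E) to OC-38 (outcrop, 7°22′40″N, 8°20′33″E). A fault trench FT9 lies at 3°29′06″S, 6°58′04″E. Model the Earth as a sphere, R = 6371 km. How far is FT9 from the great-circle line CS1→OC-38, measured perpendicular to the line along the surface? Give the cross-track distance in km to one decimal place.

CS1: φ = -4.08667°, λ = +10.05778°
OC-38: φ = +7.37778°, λ = +8.34250°
FT9: φ = -3.48500°, λ = +6.96778°
δ₁₃ = central angle CS1→FT9 = 0.054828 rad  (haversine)
θ₁₃ = bearing CS1→FT9 = 280.937°,  θ₁₂ = bearing CS1→OC-38 = 351.504°
dₓₜ = R·arcsin(sin δ₁₃ · sin(θ₁₃ − θ₁₂)) = 6371·arcsin(0.05480·sin(-70.567°)) = -329.390 km
|dₓₜ| = 329.390 km

329.4 km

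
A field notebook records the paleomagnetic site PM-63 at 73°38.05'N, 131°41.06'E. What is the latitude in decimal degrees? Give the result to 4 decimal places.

73° + 38.05′/60 = 73 + 0.63417 = 73.6342°

73.6342°N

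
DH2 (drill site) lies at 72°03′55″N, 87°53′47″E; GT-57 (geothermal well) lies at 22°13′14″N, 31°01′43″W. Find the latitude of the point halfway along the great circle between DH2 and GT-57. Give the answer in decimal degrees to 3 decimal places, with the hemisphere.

58.267°N

DH2: φ = +72.06528°, λ = +87.89639°
GT-57: φ = +22.22056°, λ = -31.02861°
Bx = cos φ₂ cos Δλ = -0.447745,  By = cos φ₂ sin Δλ = -0.810253
φₘ = atan2(sin φ₁ + sin φ₂, √((cos φ₁ + Bx)² + By²)) = 58.26692°
λₘ = λ₁ + atan2(By, cos φ₁ + Bx) = -11.89378°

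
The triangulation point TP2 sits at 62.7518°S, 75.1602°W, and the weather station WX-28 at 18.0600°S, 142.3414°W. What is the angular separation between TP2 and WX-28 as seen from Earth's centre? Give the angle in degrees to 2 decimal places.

Δφ = 44.6918°,  Δλ = -67.1812°
a = sin²(Δφ/2) + cos φ₁ cos φ₂ sin²(Δλ/2) = 0.277788
c = 2·arcsin(√a) = 1.110265 rad = 63.6135°

63.61°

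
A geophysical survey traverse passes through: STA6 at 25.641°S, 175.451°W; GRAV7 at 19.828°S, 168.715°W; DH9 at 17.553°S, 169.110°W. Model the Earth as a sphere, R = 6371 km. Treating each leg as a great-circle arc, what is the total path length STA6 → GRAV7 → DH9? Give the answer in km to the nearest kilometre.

STA6→GRAV7: c = 0.148436 rad, d = 945.68 km
GRAV7→DH9: c = 0.040240 rad, d = 256.37 km
Total = 945.68 + 256.37 = 1202.05 km

1202 km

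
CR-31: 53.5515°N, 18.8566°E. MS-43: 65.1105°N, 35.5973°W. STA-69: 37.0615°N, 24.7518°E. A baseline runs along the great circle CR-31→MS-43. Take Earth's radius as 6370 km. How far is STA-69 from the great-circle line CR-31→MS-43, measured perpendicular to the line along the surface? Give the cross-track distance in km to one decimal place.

897.8 km

δ₁₃ = central angle CR-31→STA-69 = 0.296510 rad  (haversine)
θ₁₃ = bearing CR-31→STA-69 = 163.709°,  θ₁₂ = bearing CR-31→MS-43 = 314.972°
dₓₜ = R·arcsin(sin δ₁₃ · sin(θ₁₃ − θ₁₂)) = 6370·arcsin(0.29218·sin(-151.263°)) = -897.830 km
|dₓₜ| = 897.830 km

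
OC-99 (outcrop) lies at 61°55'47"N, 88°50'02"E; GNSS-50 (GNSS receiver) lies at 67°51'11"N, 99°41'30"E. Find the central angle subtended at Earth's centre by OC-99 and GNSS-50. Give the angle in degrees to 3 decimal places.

OC-99: φ = +61.92972°, λ = +88.83389°
GNSS-50: φ = +67.85306°, λ = +99.69167°
Δφ = 5.9233°,  Δλ = 10.8578°
a = sin²(Δφ/2) + cos φ₁ cos φ₂ sin²(Δλ/2) = 0.004257
c = 2·arcsin(√a) = 0.130590 rad = 7.4823°

7.482°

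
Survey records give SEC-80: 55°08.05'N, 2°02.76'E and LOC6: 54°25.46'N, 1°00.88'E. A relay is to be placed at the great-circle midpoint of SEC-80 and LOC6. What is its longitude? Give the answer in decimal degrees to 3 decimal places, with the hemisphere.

1.526°E

SEC-80: φ = +55.13417°, λ = +2.04600°
LOC6: φ = +54.42433°, λ = +1.01467°
Bx = cos φ₂ cos Δλ = 0.581683,  By = cos φ₂ sin Δλ = -0.010472
φₘ = atan2(sin φ₁ + sin φ₂, √((cos φ₁ + Bx)² + By²)) = 54.78034°
λₘ = λ₁ + atan2(By, cos φ₁ + Bx) = 1.52581°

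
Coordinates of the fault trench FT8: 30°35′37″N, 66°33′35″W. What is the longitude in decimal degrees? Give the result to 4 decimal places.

66° + 33′/60 + 35″/3600 = 66 + 0.55000 + 0.00972 = 66.5597°

66.5597°W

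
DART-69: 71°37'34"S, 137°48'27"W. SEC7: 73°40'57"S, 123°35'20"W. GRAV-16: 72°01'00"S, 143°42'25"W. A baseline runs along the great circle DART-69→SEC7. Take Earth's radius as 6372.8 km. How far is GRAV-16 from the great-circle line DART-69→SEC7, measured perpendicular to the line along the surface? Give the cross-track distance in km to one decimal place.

DART-69: φ = -71.62611°, λ = -137.80750°
SEC7: φ = -73.68250°, λ = -123.58889°
GRAV-16: φ = -72.01667°, λ = -143.70694°
δ₁₃ = central angle DART-69→GRAV-16 = 0.032824 rad  (haversine)
θ₁₃ = bearing DART-69→GRAV-16 = 255.227°,  θ₁₂ = bearing DART-69→SEC7 = 122.551°
dₓₜ = R·arcsin(sin δ₁₃ · sin(θ₁₃ − θ₁₂)) = 6372.8·arcsin(0.03282·sin(132.676°)) = 153.777 km
|dₓₜ| = 153.777 km

153.8 km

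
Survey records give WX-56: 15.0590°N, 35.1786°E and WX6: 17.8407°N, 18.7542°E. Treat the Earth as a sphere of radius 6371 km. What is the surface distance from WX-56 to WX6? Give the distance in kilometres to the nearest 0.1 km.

Δφ = 2.7817°,  Δλ = -16.4244°
a = sin²(Δφ/2) + cos φ₁ cos φ₂ sin²(Δλ/2) = 0.019344
c = 2·arcsin(√a) = 0.279072 rad = 15.9896°
d = R·c = 6371 × 0.279072 = 1778.0 km

1778.0 km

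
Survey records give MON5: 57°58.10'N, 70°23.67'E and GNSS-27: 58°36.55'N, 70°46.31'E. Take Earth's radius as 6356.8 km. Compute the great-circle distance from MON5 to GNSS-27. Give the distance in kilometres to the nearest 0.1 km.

74.4 km

MON5: φ = +57.96833°, λ = +70.39450°
GNSS-27: φ = +58.60917°, λ = +70.77183°
Δφ = 0.6408°,  Δλ = 0.3773°
a = sin²(Δφ/2) + cos φ₁ cos φ₂ sin²(Δλ/2) = 0.000034
c = 2·arcsin(√a) = 0.011708 rad = 0.6708°
d = R·c = 6356.8 × 0.011708 = 74.4 km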